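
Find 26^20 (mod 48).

Compute successive squares:
26^1 ≡ 26 (mod 48)
26^2 ≡ 26^2 = 676 ≡ 4 (mod 48)
26^4 ≡ 4^2 = 16 (mod 48)
26^8 ≡ 16^2 = 256 ≡ 16 (mod 48)
26^16 ≡ 16^2 = 256 ≡ 16 (mod 48)
26^20 = 26^16 · 26^4 ≡ 16 · 16 (mod 48).
16 · 16 = 256 ≡ 16 (mod 48).

16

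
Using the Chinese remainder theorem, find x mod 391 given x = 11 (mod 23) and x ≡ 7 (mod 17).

126

23⁻¹ mod 17: 23·3 ≡ 1 (mod 17), so 23⁻¹ ≡ 3.
x = 11 + 23·((7 − 11)·3 mod 17) = 11 + 23·5 = 126.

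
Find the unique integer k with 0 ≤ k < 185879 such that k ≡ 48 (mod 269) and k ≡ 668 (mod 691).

269⁻¹ mod 691: 269×280 ≡ 1 (mod 691), so 269⁻¹ ≡ 280.
k = 48 + 269×((668 − 48)×280 mod 691) = 48 + 269×159 = 42819.
Check: 42819 mod 269 = 48, 42819 mod 691 = 668. ✓

42819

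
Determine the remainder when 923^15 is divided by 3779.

3281

15 in binary is 1111, i.e. 15 = 8 + 4 + 2 + 1.
923^1 ≡ 923 (mod 3779)
923^2 ≡ 923^2 = 851929 ≡ 1654 (mod 3779)
923^4 ≡ 1654^2 = 2735716 ≡ 3499 (mod 3779)
923^8 ≡ 3499^2 = 12243001 ≡ 2820 (mod 3779)
923^15 = 923^8 × 923^4 × 923^2 × 923^1 ≡ 2820 × 3499 × 1654 × 923 (mod 3779).
Accumulate the product:
2820 × 3499 = 9867180 ≡ 211
211 × 1654 = 348994 ≡ 1326
1326 × 923 = 1223898 ≡ 3281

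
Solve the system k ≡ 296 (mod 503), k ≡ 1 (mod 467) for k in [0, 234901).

185400

503⁻¹ mod 467: 503×13 ≡ 1 (mod 467), so 503⁻¹ ≡ 13.
k = 296 + 503×((1 − 296)×13 mod 467) = 296 + 503×368 = 185400.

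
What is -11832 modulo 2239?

1602

-11832 = -6*2239 + 1602, so -11832 ≡ 1602 (mod 2239).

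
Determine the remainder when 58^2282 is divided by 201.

Compute successive squares:
58^1 ≡ 58 (mod 201)
58^2 ≡ 58^2 = 3364 ≡ 148 (mod 201)
58^4 ≡ 148^2 = 21904 ≡ 196 (mod 201)
58^8 ≡ 196^2 = 38416 ≡ 25 (mod 201)
58^16 ≡ 25^2 = 625 ≡ 22 (mod 201)
58^32 ≡ 22^2 = 484 ≡ 82 (mod 201)
58^64 ≡ 82^2 = 6724 ≡ 91 (mod 201)
58^128 ≡ 91^2 = 8281 ≡ 40 (mod 201)
58^256 ≡ 40^2 = 1600 ≡ 193 (mod 201)
58^512 ≡ 193^2 = 37249 ≡ 64 (mod 201)
58^1024 ≡ 64^2 = 4096 ≡ 76 (mod 201)
58^2048 ≡ 76^2 = 5776 ≡ 148 (mod 201)
58^2282 = 58^2048 * 58^128 * 58^64 * 58^32 * 58^8 * 58^2 ≡ 148 * 40 * 91 * 82 * 25 * 148 (mod 201).
Accumulate the product:
148 * 40 = 5920 ≡ 91
91 * 91 = 8281 ≡ 40
40 * 82 = 3280 ≡ 64
64 * 25 = 1600 ≡ 193
193 * 148 = 28564 ≡ 22

22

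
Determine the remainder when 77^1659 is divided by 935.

253

1659 in binary is 11001111011, i.e. 1659 = 1024 + 512 + 64 + 32 + 16 + 8 + 2 + 1.
77^1 ≡ 77 (mod 935)
77^2 ≡ 77^2 = 5929 ≡ 319 (mod 935)
77^4 ≡ 319^2 = 101761 ≡ 781 (mod 935)
77^8 ≡ 781^2 = 609961 ≡ 341 (mod 935)
77^16 ≡ 341^2 = 116281 ≡ 341 (mod 935)
77^32 ≡ 341^2 = 116281 ≡ 341 (mod 935)
77^64 ≡ 341^2 = 116281 ≡ 341 (mod 935)
77^128 ≡ 341^2 = 116281 ≡ 341 (mod 935)
77^256 ≡ 341^2 = 116281 ≡ 341 (mod 935)
77^512 ≡ 341^2 = 116281 ≡ 341 (mod 935)
77^1024 ≡ 341^2 = 116281 ≡ 341 (mod 935)
77^1659 = 77^1024 × 77^512 × 77^64 × 77^32 × 77^16 × 77^8 × 77^2 × 77^1 ≡ 341 × 341 × 341 × 341 × 341 × 341 × 319 × 77 (mod 935).
Accumulate the product:
341 × 341 = 116281 ≡ 341
341 × 341 = 116281 ≡ 341
341 × 341 = 116281 ≡ 341
341 × 341 = 116281 ≡ 341
341 × 341 = 116281 ≡ 341
341 × 319 = 108779 ≡ 319
319 × 77 = 24563 ≡ 253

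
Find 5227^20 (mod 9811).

3351

Using repeated squaring:
20 in binary is 10100, i.e. 20 = 16 + 4.
5227^1 ≡ 5227 (mod 9811)
5227^2 ≡ 5227^2 = 27321529 ≡ 7705 (mod 9811)
5227^4 ≡ 7705^2 = 59367025 ≡ 664 (mod 9811)
5227^8 ≡ 664^2 = 440896 ≡ 9212 (mod 9811)
5227^16 ≡ 9212^2 = 84860944 ≡ 5605 (mod 9811)
5227^20 = 5227^16 * 5227^4 ≡ 5605 * 664 (mod 9811).
5605 * 664 = 3721720 ≡ 3351 (mod 9811).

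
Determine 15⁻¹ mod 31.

By the extended Euclidean algorithm:
31 = 2*15 + 1
15 = 15*1 + 0
gcd(15, 31) = 1, so the inverse exists.
Bézout: 1 = 1*31 − 2*15.
So 15⁻¹ ≡ −2 ≡ 29 (mod 31).

29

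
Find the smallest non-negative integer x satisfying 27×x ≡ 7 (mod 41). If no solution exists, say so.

20

gcd(27, 41) = 1, so a unique solution mod 41 exists.
27⁻¹ ≡ 38 (mod 41).
x ≡ 38×7 ≡ 20 (mod 41).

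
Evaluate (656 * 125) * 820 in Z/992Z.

256

656 * 125 = 82000 ≡ 656 (mod 992)
656 * 820 = 537920 ≡ 256 (mod 992)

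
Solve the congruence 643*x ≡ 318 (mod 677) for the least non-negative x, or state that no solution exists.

588

gcd(643, 677) = 1, so a unique solution mod 677 exists.
643⁻¹ ≡ 219 (mod 677).
x ≡ 219*318 ≡ 588 (mod 677).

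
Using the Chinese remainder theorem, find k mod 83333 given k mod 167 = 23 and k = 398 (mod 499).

52294

167⁻¹ mod 499: 167·251 ≡ 1 (mod 499), so 167⁻¹ ≡ 251.
k = 23 + 167·((398 − 23)·251 mod 499) = 23 + 167·313 = 52294.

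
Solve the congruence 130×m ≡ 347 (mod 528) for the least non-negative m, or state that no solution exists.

no solution

gcd(130, 528) = 2, and 2 does not divide 347.
So the congruence has no solution.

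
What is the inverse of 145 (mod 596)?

37

By the extended Euclidean algorithm:
596 = 4·145 + 16
145 = 9·16 + 1
16 = 16·1 + 0
gcd(145, 596) = 1, so the inverse exists.
Back-substitute for 1:
1 = 1·145 − 9·16
  = −9·596 + 37·145
So 145⁻¹ ≡ 37 (mod 596).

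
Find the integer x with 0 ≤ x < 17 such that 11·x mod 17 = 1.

17 = 1·11 + 6
11 = 1·6 + 5
6 = 1·5 + 1
5 = 5·1 + 0
gcd(11, 17) = 1, so the inverse exists.
Back-substitute for 1:
1 = 1·6 − 1·5
  = −1·11 + 2·6
  = 2·17 − 3·11
So 11⁻¹ ≡ −3 ≡ 14 (mod 17).

14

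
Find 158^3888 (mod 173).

Using repeated squaring:
3888 in binary is 111100110000, i.e. 3888 = 2048 + 1024 + 512 + 256 + 32 + 16.
158^1 ≡ 158 (mod 173)
158^2 ≡ 158^2 = 24964 ≡ 52 (mod 173)
158^4 ≡ 52^2 = 2704 ≡ 109 (mod 173)
158^8 ≡ 109^2 = 11881 ≡ 117 (mod 173)
158^16 ≡ 117^2 = 13689 ≡ 22 (mod 173)
158^32 ≡ 22^2 = 484 ≡ 138 (mod 173)
158^64 ≡ 138^2 = 19044 ≡ 14 (mod 173)
158^128 ≡ 14^2 = 196 ≡ 23 (mod 173)
158^256 ≡ 23^2 = 529 ≡ 10 (mod 173)
158^512 ≡ 10^2 = 100 (mod 173)
158^1024 ≡ 100^2 = 10000 ≡ 139 (mod 173)
158^2048 ≡ 139^2 = 19321 ≡ 118 (mod 173)
158^3888 = 158^2048 * 158^1024 * 158^512 * 158^256 * 158^32 * 158^16 ≡ 118 * 139 * 100 * 10 * 138 * 22 (mod 173).
Accumulate the product:
118 * 139 = 16402 ≡ 140
140 * 100 = 14000 ≡ 160
160 * 10 = 1600 ≡ 43
43 * 138 = 5934 ≡ 52
52 * 22 = 1144 ≡ 106

106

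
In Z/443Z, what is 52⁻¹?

213

Run the extended Euclidean algorithm:
443 = 8×52 + 27
52 = 1×27 + 25
27 = 1×25 + 2
25 = 12×2 + 1
2 = 2×1 + 0
gcd(52, 443) = 1, so the inverse exists.
Back-substitute for 1:
1 = 1×25 − 12×2
  = −12×27 + 13×25
  = 13×52 − 25×27
  = −25×443 + 213×52
So 52⁻¹ ≡ 213 (mod 443).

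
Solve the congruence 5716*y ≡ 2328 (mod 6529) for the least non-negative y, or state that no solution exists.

5707

gcd(5716, 6529) = 1, so a unique solution mod 6529 exists.
5716⁻¹ ≡ 6007 (mod 6529).
y ≡ 6007*2328 ≡ 5707 (mod 6529).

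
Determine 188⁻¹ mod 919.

44

Run the extended Euclidean algorithm:
919 = 4×188 + 167
188 = 1×167 + 21
167 = 7×21 + 20
21 = 1×20 + 1
20 = 20×1 + 0
gcd(188, 919) = 1, so the inverse exists.
Bézout: 1 = −9×919 + 44×188.
So 188⁻¹ ≡ 44 (mod 919).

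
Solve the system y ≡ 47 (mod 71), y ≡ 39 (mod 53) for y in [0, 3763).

2106

71⁻¹ mod 53: 71·3 ≡ 1 (mod 53), so 71⁻¹ ≡ 3.
y = 47 + 71·((39 − 47)·3 mod 53) = 47 + 71·29 = 2106.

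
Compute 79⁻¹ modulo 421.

16

421 = 5×79 + 26
79 = 3×26 + 1
26 = 26×1 + 0
gcd(79, 421) = 1, so the inverse exists.
Back-substitute for 1:
1 = 1×79 − 3×26
  = −3×421 + 16×79
So 79⁻¹ ≡ 16 (mod 421).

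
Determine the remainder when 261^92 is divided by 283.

103

261^1 ≡ 261 (mod 283)
261^2 ≡ 261^2 = 68121 ≡ 201 (mod 283)
261^4 ≡ 201^2 = 40401 ≡ 215 (mod 283)
261^8 ≡ 215^2 = 46225 ≡ 96 (mod 283)
261^16 ≡ 96^2 = 9216 ≡ 160 (mod 283)
261^32 ≡ 160^2 = 25600 ≡ 130 (mod 283)
261^64 ≡ 130^2 = 16900 ≡ 203 (mod 283)
261^92 = 261^64 * 261^16 * 261^8 * 261^4 ≡ 203 * 160 * 96 * 215 (mod 283).
Accumulate the product:
203 * 160 = 32480 ≡ 218
218 * 96 = 20928 ≡ 269
269 * 215 = 57835 ≡ 103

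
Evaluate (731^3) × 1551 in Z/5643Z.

825

(731)^3 ≡ 3788 (mod 5643)
3788 × 1551 = 5875188 ≡ 825 (mod 5643)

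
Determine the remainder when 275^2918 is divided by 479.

275^1 ≡ 275 (mod 479)
275^2 ≡ 275^2 = 75625 ≡ 422 (mod 479)
275^4 ≡ 422^2 = 178084 ≡ 375 (mod 479)
275^8 ≡ 375^2 = 140625 ≡ 278 (mod 479)
275^16 ≡ 278^2 = 77284 ≡ 165 (mod 479)
275^32 ≡ 165^2 = 27225 ≡ 401 (mod 479)
275^64 ≡ 401^2 = 160801 ≡ 336 (mod 479)
275^128 ≡ 336^2 = 112896 ≡ 331 (mod 479)
275^256 ≡ 331^2 = 109561 ≡ 349 (mod 479)
275^512 ≡ 349^2 = 121801 ≡ 135 (mod 479)
275^1024 ≡ 135^2 = 18225 ≡ 23 (mod 479)
275^2048 ≡ 23^2 = 529 ≡ 50 (mod 479)
275^2918 = 275^2048 * 275^512 * 275^256 * 275^64 * 275^32 * 275^4 * 275^2 ≡ 50 * 135 * 349 * 336 * 401 * 375 * 422 (mod 479).
Accumulate the product:
50 * 135 = 6750 ≡ 44
44 * 349 = 15356 ≡ 28
28 * 336 = 9408 ≡ 307
307 * 401 = 123107 ≡ 4
4 * 375 = 1500 ≡ 63
63 * 422 = 26586 ≡ 241

241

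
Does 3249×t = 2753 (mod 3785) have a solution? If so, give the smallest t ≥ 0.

gcd(3249, 3785) = 1, so a unique solution mod 3785 exists.
3249⁻¹ ≡ 459 (mod 3785).
t ≡ 459×2753 ≡ 3222 (mod 3785).

3222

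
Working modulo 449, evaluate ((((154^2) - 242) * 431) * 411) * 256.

142

(154)^2 ≡ 368 (mod 449)
368 - 242 = 126
126 * 431 = 54306 ≡ 426 (mod 449)
426 * 411 = 175086 ≡ 425 (mod 449)
425 * 256 = 108800 ≡ 142 (mod 449)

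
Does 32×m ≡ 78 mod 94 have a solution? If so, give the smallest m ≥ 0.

gcd(32, 94) = 2, and 2 | 78, so solutions exist.
Divide through by 2: 16×m ≡ 39 mod 47.
16⁻¹ ≡ 3 (mod 47).
m ≡ 3×39 ≡ 23 (mod 47).
The smallest non-negative solution is m = 23.

23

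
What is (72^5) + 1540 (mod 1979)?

1397

(72)^5 ≡ 1836 (mod 1979)
1836 + 1540 = 3376 ≡ 1397 (mod 1979)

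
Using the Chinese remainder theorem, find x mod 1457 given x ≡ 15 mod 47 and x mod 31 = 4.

47⁻¹ mod 31: 47·2 ≡ 1 (mod 31), so 47⁻¹ ≡ 2.
x = 15 + 47·((4 − 15)·2 mod 31) = 15 + 47·9 = 438.
Check: 438 mod 47 = 15, 438 mod 31 = 4. ✓

438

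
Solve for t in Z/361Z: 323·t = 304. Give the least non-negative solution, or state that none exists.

11

gcd(323, 361) = 19, and 19 | 304, so solutions exist.
Divide through by 19: 17·t ≡ 16 (mod 19).
17⁻¹ ≡ 9 (mod 19).
t ≡ 9·16 ≡ 11 (mod 19).
The smallest non-negative solution is t = 11.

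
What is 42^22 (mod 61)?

57

By square-and-multiply:
42^1 ≡ 42 (mod 61)
42^2 ≡ 42^2 = 1764 ≡ 56 (mod 61)
42^4 ≡ 56^2 = 3136 ≡ 25 (mod 61)
42^8 ≡ 25^2 = 625 ≡ 15 (mod 61)
42^16 ≡ 15^2 = 225 ≡ 42 (mod 61)
42^22 = 42^16 * 42^4 * 42^2 ≡ 42 * 25 * 56 (mod 61).
Accumulate the product:
42 * 25 = 1050 ≡ 13
13 * 56 = 728 ≡ 57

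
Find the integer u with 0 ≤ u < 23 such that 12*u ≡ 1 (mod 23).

23 = 1×12 + 11
12 = 1×11 + 1
11 = 11×1 + 0
gcd(12, 23) = 1, so the inverse exists.
Bézout: 1 = −1×23 + 2×12.
So 12⁻¹ ≡ 2 (mod 23).

2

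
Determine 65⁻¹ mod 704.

704 = 10*65 + 54
65 = 1*54 + 11
54 = 4*11 + 10
11 = 1*10 + 1
10 = 10*1 + 0
gcd(65, 704) = 1, so the inverse exists.
Back-substitute for 1:
1 = 1*11 − 1*10
  = −1*54 + 5*11
  = 5*65 − 6*54
  = −6*704 + 65*65
So 65⁻¹ ≡ 65 (mod 704).

65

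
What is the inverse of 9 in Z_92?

41

92 = 10*9 + 2
9 = 4*2 + 1
2 = 2*1 + 0
gcd(9, 92) = 1, so the inverse exists.
Bézout: 1 = −4*92 + 41*9.
So 9⁻¹ ≡ 41 (mod 92).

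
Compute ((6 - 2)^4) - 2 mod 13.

6 - 2 = 4
(4)^4 ≡ 9 (mod 13)
9 - 2 = 7

7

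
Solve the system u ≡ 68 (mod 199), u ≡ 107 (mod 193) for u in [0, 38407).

20565

199⁻¹ mod 193: 199·161 ≡ 1 (mod 193), so 199⁻¹ ≡ 161.
u = 68 + 199·((107 − 68)·161 mod 193) = 68 + 199·103 = 20565.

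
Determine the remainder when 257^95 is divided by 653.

Using repeated squaring:
95 in binary is 1011111, i.e. 95 = 64 + 16 + 8 + 4 + 2 + 1.
257^1 ≡ 257 (mod 653)
257^2 ≡ 257^2 = 66049 ≡ 96 (mod 653)
257^4 ≡ 96^2 = 9216 ≡ 74 (mod 653)
257^8 ≡ 74^2 = 5476 ≡ 252 (mod 653)
257^16 ≡ 252^2 = 63504 ≡ 163 (mod 653)
257^32 ≡ 163^2 = 26569 ≡ 449 (mod 653)
257^64 ≡ 449^2 = 201601 ≡ 477 (mod 653)
257^95 = 257^64 * 257^16 * 257^8 * 257^4 * 257^2 * 257^1 ≡ 477 * 163 * 252 * 74 * 96 * 257 (mod 653).
Accumulate the product:
477 * 163 = 77751 ≡ 44
44 * 252 = 11088 ≡ 640
640 * 74 = 47360 ≡ 344
344 * 96 = 33024 ≡ 374
374 * 257 = 96118 ≡ 127

127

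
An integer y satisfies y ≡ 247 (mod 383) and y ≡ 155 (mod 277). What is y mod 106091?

95997

383⁻¹ mod 277: 383*196 ≡ 1 (mod 277), so 383⁻¹ ≡ 196.
y = 247 + 383*((155 − 247)*196 mod 277) = 247 + 383*250 = 95997.
Check: 95997 mod 383 = 247, 95997 mod 277 = 155. ✓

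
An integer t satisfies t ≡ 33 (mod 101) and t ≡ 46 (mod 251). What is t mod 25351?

19122

101⁻¹ mod 251: 101*169 ≡ 1 (mod 251), so 101⁻¹ ≡ 169.
t = 33 + 101*((46 − 33)*169 mod 251) = 33 + 101*189 = 19122.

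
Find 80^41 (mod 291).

92

Using repeated squaring:
80^1 ≡ 80 (mod 291)
80^2 ≡ 80^2 = 6400 ≡ 289 (mod 291)
80^4 ≡ 289^2 = 83521 ≡ 4 (mod 291)
80^8 ≡ 4^2 = 16 (mod 291)
80^16 ≡ 16^2 = 256 (mod 291)
80^32 ≡ 256^2 = 65536 ≡ 61 (mod 291)
80^41 = 80^32 * 80^8 * 80^1 ≡ 61 * 16 * 80 (mod 291).
Accumulate the product:
61 * 16 = 976 ≡ 103
103 * 80 = 8240 ≡ 92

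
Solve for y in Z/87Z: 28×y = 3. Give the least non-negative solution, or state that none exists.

gcd(28, 87) = 1, so a unique solution mod 87 exists.
28⁻¹ ≡ 28 (mod 87).
y ≡ 28×3 ≡ 84 (mod 87).

84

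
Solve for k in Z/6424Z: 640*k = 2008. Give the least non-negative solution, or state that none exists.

gcd(640, 6424) = 8, and 8 | 2008, so solutions exist.
Divide through by 8: 80*k = 251 (mod 803).
80⁻¹ ≡ 532 (mod 803).
k ≡ 532*251 ≡ 234 (mod 803).
The smallest non-negative solution is k = 234.

234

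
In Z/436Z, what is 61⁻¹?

436 = 7×61 + 9
61 = 6×9 + 7
9 = 1×7 + 2
7 = 3×2 + 1
2 = 2×1 + 0
gcd(61, 436) = 1, so the inverse exists.
Back-substitute for 1:
1 = 1×7 − 3×2
  = −3×9 + 4×7
  = 4×61 − 27×9
  = −27×436 + 193×61
So 61⁻¹ ≡ 193 (mod 436).

193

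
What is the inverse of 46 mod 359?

320

By the extended Euclidean algorithm:
359 = 7*46 + 37
46 = 1*37 + 9
37 = 4*9 + 1
9 = 9*1 + 0
gcd(46, 359) = 1, so the inverse exists.
Back-substitute for 1:
1 = 1*37 − 4*9
  = −4*46 + 5*37
  = 5*359 − 39*46
So 46⁻¹ ≡ −39 ≡ 320 (mod 359).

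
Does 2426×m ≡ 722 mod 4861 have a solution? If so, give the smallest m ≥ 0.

2000

gcd(2426, 4861) = 1, so a unique solution mod 4861 exists.
2426⁻¹ ≡ 1080 (mod 4861).
m ≡ 1080×722 ≡ 2000 (mod 4861).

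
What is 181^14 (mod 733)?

14 in binary is 1110, i.e. 14 = 8 + 4 + 2.
181^1 ≡ 181 (mod 733)
181^2 ≡ 181^2 = 32761 ≡ 509 (mod 733)
181^4 ≡ 509^2 = 259081 ≡ 332 (mod 733)
181^8 ≡ 332^2 = 110224 ≡ 274 (mod 733)
181^14 = 181^8 · 181^4 · 181^2 ≡ 274 · 332 · 509 (mod 733).
Accumulate the product:
274 · 332 = 90968 ≡ 76
76 · 509 = 38684 ≡ 568

568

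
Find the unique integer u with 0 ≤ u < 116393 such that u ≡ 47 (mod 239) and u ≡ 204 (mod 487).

95169

239⁻¹ mod 487: 239*108 ≡ 1 (mod 487), so 239⁻¹ ≡ 108.
u = 47 + 239*((204 − 47)*108 mod 487) = 47 + 239*398 = 95169.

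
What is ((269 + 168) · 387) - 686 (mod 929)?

269 + 168 = 437
437 · 387 = 169119 ≡ 41 (mod 929)
41 - 686 = -645 ≡ 284 (mod 929)

284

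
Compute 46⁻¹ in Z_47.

46

Run the extended Euclidean algorithm:
47 = 1×46 + 1
46 = 46×1 + 0
gcd(46, 47) = 1, so the inverse exists.
Back-substitute for 1:
1 = 1×47 − 1×46
So 46⁻¹ ≡ −1 ≡ 46 (mod 47).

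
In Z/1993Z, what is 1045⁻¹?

1541

Run the extended Euclidean algorithm:
1993 = 1×1045 + 948
1045 = 1×948 + 97
948 = 9×97 + 75
97 = 1×75 + 22
75 = 3×22 + 9
22 = 2×9 + 4
9 = 2×4 + 1
4 = 4×1 + 0
gcd(1045, 1993) = 1, so the inverse exists.
Back-substitute for 1:
1 = 1×9 − 2×4
  = −2×22 + 5×9
  = 5×75 − 17×22
  = −17×97 + 22×75
  = 22×948 − 215×97
  = −215×1045 + 237×948
  = 237×1993 − 452×1045
So 1045⁻¹ ≡ −452 ≡ 1541 (mod 1993).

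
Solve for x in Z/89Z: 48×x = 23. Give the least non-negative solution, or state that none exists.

32

gcd(48, 89) = 1, so a unique solution mod 89 exists.
48⁻¹ ≡ 13 (mod 89).
x ≡ 13×23 ≡ 32 (mod 89).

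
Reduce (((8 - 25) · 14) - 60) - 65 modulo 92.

5

8 - 25 = -17 ≡ 75 (mod 92)
75 · 14 = 1050 ≡ 38 (mod 92)
38 - 60 = -22 ≡ 70 (mod 92)
70 - 65 = 5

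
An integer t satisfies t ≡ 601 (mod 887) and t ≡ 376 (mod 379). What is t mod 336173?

303955

887⁻¹ mod 379: 887·332 ≡ 1 (mod 379), so 887⁻¹ ≡ 332.
t = 601 + 887·((376 − 601)·332 mod 379) = 601 + 887·342 = 303955.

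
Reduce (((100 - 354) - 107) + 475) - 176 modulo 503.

441

100 - 354 = -254 ≡ 249 (mod 503)
249 - 107 = 142
142 + 475 = 617 ≡ 114 (mod 503)
114 - 176 = -62 ≡ 441 (mod 503)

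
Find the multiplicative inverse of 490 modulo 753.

481

753 = 1×490 + 263
490 = 1×263 + 227
263 = 1×227 + 36
227 = 6×36 + 11
36 = 3×11 + 3
11 = 3×3 + 2
3 = 1×2 + 1
2 = 2×1 + 0
gcd(490, 753) = 1, so the inverse exists.
Back-substitute for 1:
1 = 1×3 − 1×2
  = −1×11 + 4×3
  = 4×36 − 13×11
  = −13×227 + 82×36
  = 82×263 − 95×227
  = −95×490 + 177×263
  = 177×753 − 272×490
So 490⁻¹ ≡ −272 ≡ 481 (mod 753).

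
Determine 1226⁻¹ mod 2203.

1044

By the extended Euclidean algorithm:
2203 = 1×1226 + 977
1226 = 1×977 + 249
977 = 3×249 + 230
249 = 1×230 + 19
230 = 12×19 + 2
19 = 9×2 + 1
2 = 2×1 + 0
gcd(1226, 2203) = 1, so the inverse exists.
Back-substitute for 1:
1 = 1×19 − 9×2
  = −9×230 + 109×19
  = 109×249 − 118×230
  = −118×977 + 463×249
  = 463×1226 − 581×977
  = −581×2203 + 1044×1226
So 1226⁻¹ ≡ 1044 (mod 2203).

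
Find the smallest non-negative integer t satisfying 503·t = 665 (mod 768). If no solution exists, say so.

gcd(503, 768) = 1, so a unique solution mod 768 exists.
503⁻¹ ≡ 455 (mod 768).
t ≡ 455·665 ≡ 751 (mod 768).

751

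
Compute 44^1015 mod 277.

Compute successive squares:
1015 in binary is 1111110111, i.e. 1015 = 512 + 256 + 128 + 64 + 32 + 16 + 4 + 2 + 1.
44^1 ≡ 44 (mod 277)
44^2 ≡ 44^2 = 1936 ≡ 274 (mod 277)
44^4 ≡ 274^2 = 75076 ≡ 9 (mod 277)
44^8 ≡ 9^2 = 81 (mod 277)
44^16 ≡ 81^2 = 6561 ≡ 190 (mod 277)
44^32 ≡ 190^2 = 36100 ≡ 90 (mod 277)
44^64 ≡ 90^2 = 8100 ≡ 67 (mod 277)
44^128 ≡ 67^2 = 4489 ≡ 57 (mod 277)
44^256 ≡ 57^2 = 3249 ≡ 202 (mod 277)
44^512 ≡ 202^2 = 40804 ≡ 85 (mod 277)
44^1015 = 44^512 * 44^256 * 44^128 * 44^64 * 44^32 * 44^16 * 44^4 * 44^2 * 44^1 ≡ 85 * 202 * 57 * 67 * 90 * 190 * 9 * 274 * 44 (mod 277).
Accumulate the product:
85 * 202 = 17170 ≡ 273
273 * 57 = 15561 ≡ 49
49 * 67 = 3283 ≡ 236
236 * 90 = 21240 ≡ 188
188 * 190 = 35720 ≡ 264
264 * 9 = 2376 ≡ 160
160 * 274 = 43840 ≡ 74
74 * 44 = 3256 ≡ 209

209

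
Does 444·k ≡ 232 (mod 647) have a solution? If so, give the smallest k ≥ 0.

461

gcd(444, 647) = 1, so a unique solution mod 647 exists.
444⁻¹ ≡ 596 (mod 647).
k ≡ 596·232 ≡ 461 (mod 647).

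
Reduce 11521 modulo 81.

11521 = 142*81 + 19, so 11521 ≡ 19 (mod 81).

19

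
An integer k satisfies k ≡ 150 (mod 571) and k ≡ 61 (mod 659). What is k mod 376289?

571⁻¹ mod 659: 571·322 ≡ 1 (mod 659), so 571⁻¹ ≡ 322.
k = 150 + 571·((61 − 150)·322 mod 659) = 150 + 571·338 = 193148.
Check: 193148 mod 571 = 150, 193148 mod 659 = 61. ✓

193148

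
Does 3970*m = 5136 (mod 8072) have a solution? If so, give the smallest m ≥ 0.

656

gcd(3970, 8072) = 2, and 2 | 5136, so solutions exist.
Divide through by 2: 1985*m ≡ 2568 mod 4036.
1985⁻¹ ≡ 3241 (mod 4036).
m ≡ 3241*2568 ≡ 656 (mod 4036).
The smallest non-negative solution is m = 656.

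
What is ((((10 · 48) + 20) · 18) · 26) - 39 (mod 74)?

47

10 · 48 = 480 ≡ 36 (mod 74)
36 + 20 = 56
56 · 18 = 1008 ≡ 46 (mod 74)
46 · 26 = 1196 ≡ 12 (mod 74)
12 - 39 = -27 ≡ 47 (mod 74)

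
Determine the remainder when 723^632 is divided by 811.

20

632 in binary is 1001111000, i.e. 632 = 512 + 64 + 32 + 16 + 8.
723^1 ≡ 723 (mod 811)
723^2 ≡ 723^2 = 522729 ≡ 445 (mod 811)
723^4 ≡ 445^2 = 198025 ≡ 141 (mod 811)
723^8 ≡ 141^2 = 19881 ≡ 417 (mod 811)
723^16 ≡ 417^2 = 173889 ≡ 335 (mod 811)
723^32 ≡ 335^2 = 112225 ≡ 307 (mod 811)
723^64 ≡ 307^2 = 94249 ≡ 173 (mod 811)
723^128 ≡ 173^2 = 29929 ≡ 733 (mod 811)
723^256 ≡ 733^2 = 537289 ≡ 407 (mod 811)
723^512 ≡ 407^2 = 165649 ≡ 205 (mod 811)
723^632 = 723^512 × 723^64 × 723^32 × 723^16 × 723^8 ≡ 205 × 173 × 307 × 335 × 417 (mod 811).
Accumulate the product:
205 × 173 = 35465 ≡ 592
592 × 307 = 181744 ≡ 80
80 × 335 = 26800 ≡ 37
37 × 417 = 15429 ≡ 20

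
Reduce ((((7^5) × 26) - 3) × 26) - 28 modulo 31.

19

(7)^5 ≡ 5 (mod 31)
5 × 26 = 130 ≡ 6 (mod 31)
6 - 3 = 3
3 × 26 = 78 ≡ 16 (mod 31)
16 - 28 = -12 ≡ 19 (mod 31)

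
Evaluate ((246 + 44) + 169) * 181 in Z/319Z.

139

246 + 44 = 290
290 + 169 = 459 ≡ 140 (mod 319)
140 * 181 = 25340 ≡ 139 (mod 319)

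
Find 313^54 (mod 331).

239

54 in binary is 110110, i.e. 54 = 32 + 16 + 4 + 2.
313^1 ≡ 313 (mod 331)
313^2 ≡ 313^2 = 97969 ≡ 324 (mod 331)
313^4 ≡ 324^2 = 104976 ≡ 49 (mod 331)
313^8 ≡ 49^2 = 2401 ≡ 84 (mod 331)
313^16 ≡ 84^2 = 7056 ≡ 105 (mod 331)
313^32 ≡ 105^2 = 11025 ≡ 102 (mod 331)
313^54 = 313^32 · 313^16 · 313^4 · 313^2 ≡ 102 · 105 · 49 · 324 (mod 331).
Accumulate the product:
102 · 105 = 10710 ≡ 118
118 · 49 = 5782 ≡ 155
155 · 324 = 50220 ≡ 239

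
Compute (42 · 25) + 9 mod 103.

42 · 25 = 1050 ≡ 20 (mod 103)
20 + 9 = 29

29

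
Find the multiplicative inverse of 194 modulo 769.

769 = 3×194 + 187
194 = 1×187 + 7
187 = 26×7 + 5
7 = 1×5 + 2
5 = 2×2 + 1
2 = 2×1 + 0
gcd(194, 769) = 1, so the inverse exists.
Back-substitute for 1:
1 = 1×5 − 2×2
  = −2×7 + 3×5
  = 3×187 − 80×7
  = −80×194 + 83×187
  = 83×769 − 329×194
So 194⁻¹ ≡ −329 ≡ 440 (mod 769).

440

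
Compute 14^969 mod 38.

12

Using repeated squaring:
969 in binary is 1111001001, i.e. 969 = 512 + 256 + 128 + 64 + 8 + 1.
14^1 ≡ 14 (mod 38)
14^2 ≡ 14^2 = 196 ≡ 6 (mod 38)
14^4 ≡ 6^2 = 36 (mod 38)
14^8 ≡ 36^2 = 1296 ≡ 4 (mod 38)
14^16 ≡ 4^2 = 16 (mod 38)
14^32 ≡ 16^2 = 256 ≡ 28 (mod 38)
14^64 ≡ 28^2 = 784 ≡ 24 (mod 38)
14^128 ≡ 24^2 = 576 ≡ 6 (mod 38)
14^256 ≡ 6^2 = 36 (mod 38)
14^512 ≡ 36^2 = 1296 ≡ 4 (mod 38)
14^969 = 14^512 · 14^256 · 14^128 · 14^64 · 14^8 · 14^1 ≡ 4 · 36 · 6 · 24 · 4 · 14 (mod 38).
Accumulate the product:
4 · 36 = 144 ≡ 30
30 · 6 = 180 ≡ 28
28 · 24 = 672 ≡ 26
26 · 4 = 104 ≡ 28
28 · 14 = 392 ≡ 12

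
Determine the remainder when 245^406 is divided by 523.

Using repeated squaring:
406 in binary is 110010110, i.e. 406 = 256 + 128 + 16 + 4 + 2.
245^1 ≡ 245 (mod 523)
245^2 ≡ 245^2 = 60025 ≡ 403 (mod 523)
245^4 ≡ 403^2 = 162409 ≡ 279 (mod 523)
245^8 ≡ 279^2 = 77841 ≡ 437 (mod 523)
245^16 ≡ 437^2 = 190969 ≡ 74 (mod 523)
245^32 ≡ 74^2 = 5476 ≡ 246 (mod 523)
245^64 ≡ 246^2 = 60516 ≡ 371 (mod 523)
245^128 ≡ 371^2 = 137641 ≡ 92 (mod 523)
245^256 ≡ 92^2 = 8464 ≡ 96 (mod 523)
245^406 = 245^256 * 245^128 * 245^16 * 245^4 * 245^2 ≡ 96 * 92 * 74 * 279 * 403 (mod 523).
Accumulate the product:
96 * 92 = 8832 ≡ 464
464 * 74 = 34336 ≡ 341
341 * 279 = 95139 ≡ 476
476 * 403 = 191828 ≡ 410

410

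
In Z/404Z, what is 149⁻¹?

141

404 = 2×149 + 106
149 = 1×106 + 43
106 = 2×43 + 20
43 = 2×20 + 3
20 = 6×3 + 2
3 = 1×2 + 1
2 = 2×1 + 0
gcd(149, 404) = 1, so the inverse exists.
Bézout: 1 = −52×404 + 141×149.
So 149⁻¹ ≡ 141 (mod 404).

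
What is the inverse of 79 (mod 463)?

463 = 5×79 + 68
79 = 1×68 + 11
68 = 6×11 + 2
11 = 5×2 + 1
2 = 2×1 + 0
gcd(79, 463) = 1, so the inverse exists.
Bézout: 1 = −36×463 + 211×79.
So 79⁻¹ ≡ 211 (mod 463).

211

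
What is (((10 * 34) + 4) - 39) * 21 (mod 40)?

10 * 34 = 340 ≡ 20 (mod 40)
20 + 4 = 24
24 - 39 = -15 ≡ 25 (mod 40)
25 * 21 = 525 ≡ 5 (mod 40)

5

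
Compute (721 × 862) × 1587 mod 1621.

288

721 × 862 = 621502 ≡ 659 (mod 1621)
659 × 1587 = 1045833 ≡ 288 (mod 1621)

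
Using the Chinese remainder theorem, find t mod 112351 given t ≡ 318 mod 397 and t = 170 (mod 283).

39224

397⁻¹ mod 283: 397·72 ≡ 1 (mod 283), so 397⁻¹ ≡ 72.
t = 318 + 397·((170 − 318)·72 mod 283) = 318 + 397·98 = 39224.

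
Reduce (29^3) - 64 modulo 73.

(29)^3 ≡ 7 (mod 73)
7 - 64 = -57 ≡ 16 (mod 73)

16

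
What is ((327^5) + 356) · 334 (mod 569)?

275

(327)^5 ≡ 345 (mod 569)
345 + 356 = 701 ≡ 132 (mod 569)
132 · 334 = 44088 ≡ 275 (mod 569)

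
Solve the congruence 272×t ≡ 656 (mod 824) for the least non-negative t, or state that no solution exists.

gcd(272, 824) = 8, and 8 | 656, so solutions exist.
Divide through by 8: 34×t ≡ 82 (mod 103).
34⁻¹ ≡ 100 (mod 103).
t ≡ 100×82 ≡ 63 (mod 103).
The smallest non-negative solution is t = 63.

63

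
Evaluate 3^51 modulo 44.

3

Compute successive squares:
51 in binary is 110011, i.e. 51 = 32 + 16 + 2 + 1.
3^1 ≡ 3 (mod 44)
3^2 ≡ 3^2 = 9 (mod 44)
3^4 ≡ 9^2 = 81 ≡ 37 (mod 44)
3^8 ≡ 37^2 = 1369 ≡ 5 (mod 44)
3^16 ≡ 5^2 = 25 (mod 44)
3^32 ≡ 25^2 = 625 ≡ 9 (mod 44)
3^51 = 3^32 * 3^16 * 3^2 * 3^1 ≡ 9 * 25 * 9 * 3 (mod 44).
Accumulate the product:
9 * 25 = 225 ≡ 5
5 * 9 = 45 ≡ 1
1 * 3 = 3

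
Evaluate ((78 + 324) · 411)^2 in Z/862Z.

220

78 + 324 = 402
402 · 411 = 165222 ≡ 580 (mod 862)
(580)^2 ≡ 220 (mod 862)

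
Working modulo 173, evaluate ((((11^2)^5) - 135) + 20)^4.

(11)^2 ≡ 121 (mod 173)
(121)^5 ≡ 144 (mod 173)
144 - 135 = 9
9 + 20 = 29
(29)^4 ≡ 57 (mod 173)

57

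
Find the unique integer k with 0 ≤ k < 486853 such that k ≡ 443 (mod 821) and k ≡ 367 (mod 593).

821⁻¹ mod 593: 821·580 ≡ 1 (mod 593), so 821⁻¹ ≡ 580.
k = 443 + 821·((367 − 443)·580 mod 593) = 443 + 821·395 = 324738.
Check: 324738 mod 821 = 443, 324738 mod 593 = 367. ✓

324738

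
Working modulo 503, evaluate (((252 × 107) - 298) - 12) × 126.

376

252 × 107 = 26964 ≡ 305 (mod 503)
305 - 298 = 7
7 - 12 = -5 ≡ 498 (mod 503)
498 × 126 = 62748 ≡ 376 (mod 503)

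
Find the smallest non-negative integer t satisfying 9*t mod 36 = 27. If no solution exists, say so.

3

gcd(9, 36) = 9, and 9 | 27, so solutions exist.
Divide through by 9: 1*t ≡ 3 mod 4.
1⁻¹ ≡ 1 (mod 4).
t ≡ 1*3 ≡ 3 (mod 4).
The smallest non-negative solution is t = 3.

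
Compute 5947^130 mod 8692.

6149

By square-and-multiply:
130 in binary is 10000010, i.e. 130 = 128 + 2.
5947^1 ≡ 5947 (mod 8692)
5947^2 ≡ 5947^2 = 35366809 ≡ 7753 (mod 8692)
5947^4 ≡ 7753^2 = 60109009 ≡ 3829 (mod 8692)
5947^8 ≡ 3829^2 = 14661241 ≡ 6529 (mod 8692)
5947^16 ≡ 6529^2 = 42627841 ≡ 2273 (mod 8692)
5947^32 ≡ 2273^2 = 5166529 ≡ 3481 (mod 8692)
5947^64 ≡ 3481^2 = 12117361 ≡ 713 (mod 8692)
5947^128 ≡ 713^2 = 508369 ≡ 4233 (mod 8692)
5947^130 = 5947^128 * 5947^2 ≡ 4233 * 7753 (mod 8692).
4233 * 7753 = 32818449 ≡ 6149 (mod 8692).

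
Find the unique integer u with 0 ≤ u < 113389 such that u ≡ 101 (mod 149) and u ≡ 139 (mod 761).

149⁻¹ mod 761: 149×618 ≡ 1 (mod 761), so 149⁻¹ ≡ 618.
u = 101 + 149×((139 − 101)×618 mod 761) = 101 + 149×654 = 97547.
Check: 97547 mod 149 = 101, 97547 mod 761 = 139. ✓

97547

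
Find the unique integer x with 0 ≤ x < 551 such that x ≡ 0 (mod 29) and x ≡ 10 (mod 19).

29⁻¹ mod 19: 29*2 ≡ 1 (mod 19), so 29⁻¹ ≡ 2.
x = 0 + 29*((10 − 0)*2 mod 19) = 0 + 29*1 = 29.

29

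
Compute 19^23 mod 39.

37

19^1 ≡ 19 (mod 39)
19^2 ≡ 19^2 = 361 ≡ 10 (mod 39)
19^4 ≡ 10^2 = 100 ≡ 22 (mod 39)
19^8 ≡ 22^2 = 484 ≡ 16 (mod 39)
19^16 ≡ 16^2 = 256 ≡ 22 (mod 39)
19^23 = 19^16 · 19^4 · 19^2 · 19^1 ≡ 22 · 22 · 10 · 19 (mod 39).
Accumulate the product:
22 · 22 = 484 ≡ 16
16 · 10 = 160 ≡ 4
4 · 19 = 76 ≡ 37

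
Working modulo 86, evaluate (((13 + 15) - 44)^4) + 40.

13 + 15 = 28
28 - 44 = -16 ≡ 70 (mod 86)
(70)^4 ≡ 4 (mod 86)
4 + 40 = 44

44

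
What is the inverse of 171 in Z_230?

Run the extended Euclidean algorithm:
230 = 1×171 + 59
171 = 2×59 + 53
59 = 1×53 + 6
53 = 8×6 + 5
6 = 1×5 + 1
5 = 5×1 + 0
gcd(171, 230) = 1, so the inverse exists.
Bézout: 1 = 29×230 − 39×171.
So 171⁻¹ ≡ −39 ≡ 191 (mod 230).

191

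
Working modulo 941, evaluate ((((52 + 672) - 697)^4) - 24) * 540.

52 + 672 = 724
724 - 697 = 27
(27)^4 ≡ 717 (mod 941)
717 - 24 = 693
693 * 540 = 374220 ≡ 643 (mod 941)

643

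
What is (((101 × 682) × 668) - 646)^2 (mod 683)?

101 × 682 = 68882 ≡ 582 (mod 683)
582 × 668 = 388776 ≡ 149 (mod 683)
149 - 646 = -497 ≡ 186 (mod 683)
(186)^2 ≡ 446 (mod 683)

446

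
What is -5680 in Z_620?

520

-5680 = -10*620 + 520, so -5680 ≡ 520 (mod 620).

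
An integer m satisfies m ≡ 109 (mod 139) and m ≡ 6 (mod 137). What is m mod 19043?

2472

139⁻¹ mod 137: 139*69 ≡ 1 (mod 137), so 139⁻¹ ≡ 69.
m = 109 + 139*((6 − 109)*69 mod 137) = 109 + 139*17 = 2472.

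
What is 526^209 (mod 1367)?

Compute successive squares:
209 in binary is 11010001, i.e. 209 = 128 + 64 + 16 + 1.
526^1 ≡ 526 (mod 1367)
526^2 ≡ 526^2 = 276676 ≡ 542 (mod 1367)
526^4 ≡ 542^2 = 293764 ≡ 1226 (mod 1367)
526^8 ≡ 1226^2 = 1503076 ≡ 743 (mod 1367)
526^16 ≡ 743^2 = 552049 ≡ 1148 (mod 1367)
526^32 ≡ 1148^2 = 1317904 ≡ 116 (mod 1367)
526^64 ≡ 116^2 = 13456 ≡ 1153 (mod 1367)
526^128 ≡ 1153^2 = 1329409 ≡ 685 (mod 1367)
526^209 = 526^128 × 526^64 × 526^16 × 526^1 ≡ 685 × 1153 × 1148 × 526 (mod 1367).
Accumulate the product:
685 × 1153 = 789805 ≡ 1046
1046 × 1148 = 1200808 ≡ 582
582 × 526 = 306132 ≡ 1291

1291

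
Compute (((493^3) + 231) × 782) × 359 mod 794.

(493)^3 ≡ 617 (mod 794)
617 + 231 = 848 ≡ 54 (mod 794)
54 × 782 = 42228 ≡ 146 (mod 794)
146 × 359 = 52414 ≡ 10 (mod 794)

10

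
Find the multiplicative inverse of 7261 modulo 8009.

8009 = 1×7261 + 748
7261 = 9×748 + 529
748 = 1×529 + 219
529 = 2×219 + 91
219 = 2×91 + 37
91 = 2×37 + 17
37 = 2×17 + 3
17 = 5×3 + 2
3 = 1×2 + 1
2 = 2×1 + 0
gcd(7261, 8009) = 1, so the inverse exists.
Back-substitute for 1:
1 = 1×3 − 1×2
  = −1×17 + 6×3
  = 6×37 − 13×17
  = −13×91 + 32×37
  = 32×219 − 77×91
  = −77×529 + 186×219
  = 186×748 − 263×529
  = −263×7261 + 2553×748
  = 2553×8009 − 2816×7261
So 7261⁻¹ ≡ −2816 ≡ 5193 (mod 8009).

5193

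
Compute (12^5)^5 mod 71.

20

(12)^5 ≡ 48 (mod 71)
(48)^5 ≡ 20 (mod 71)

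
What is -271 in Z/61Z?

-271 = -5·61 + 34, so -271 ≡ 34 (mod 61).

34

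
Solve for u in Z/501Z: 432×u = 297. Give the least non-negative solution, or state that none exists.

32

gcd(432, 501) = 3, and 3 | 297, so solutions exist.
Divide through by 3: 144×u mod 167 = 99.
144⁻¹ ≡ 29 (mod 167).
u ≡ 29×99 ≡ 32 (mod 167).
The smallest non-negative solution is u = 32.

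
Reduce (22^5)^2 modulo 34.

26

(22)^5 ≡ 14 (mod 34)
(14)^2 ≡ 26 (mod 34)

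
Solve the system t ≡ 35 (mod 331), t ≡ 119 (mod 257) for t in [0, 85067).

331⁻¹ mod 257: 331*66 ≡ 1 (mod 257), so 331⁻¹ ≡ 66.
t = 35 + 331*((119 − 35)*66 mod 257) = 35 + 331*147 = 48692.
Check: 48692 mod 331 = 35, 48692 mod 257 = 119. ✓

48692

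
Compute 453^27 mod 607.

58

Compute successive squares:
27 in binary is 11011, i.e. 27 = 16 + 8 + 2 + 1.
453^1 ≡ 453 (mod 607)
453^2 ≡ 453^2 = 205209 ≡ 43 (mod 607)
453^4 ≡ 43^2 = 1849 ≡ 28 (mod 607)
453^8 ≡ 28^2 = 784 ≡ 177 (mod 607)
453^16 ≡ 177^2 = 31329 ≡ 372 (mod 607)
453^27 = 453^16 · 453^8 · 453^2 · 453^1 ≡ 372 · 177 · 43 · 453 (mod 607).
Accumulate the product:
372 · 177 = 65844 ≡ 288
288 · 43 = 12384 ≡ 244
244 · 453 = 110532 ≡ 58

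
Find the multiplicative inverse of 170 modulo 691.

565

Apply the Euclidean algorithm and back-substitute:
691 = 4·170 + 11
170 = 15·11 + 5
11 = 2·5 + 1
5 = 5·1 + 0
gcd(170, 691) = 1, so the inverse exists.
Back-substitute for 1:
1 = 1·11 − 2·5
  = −2·170 + 31·11
  = 31·691 − 126·170
So 170⁻¹ ≡ −126 ≡ 565 (mod 691).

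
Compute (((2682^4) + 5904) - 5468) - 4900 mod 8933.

775

(2682)^4 ≡ 5239 (mod 8933)
5239 + 5904 = 11143 ≡ 2210 (mod 8933)
2210 - 5468 = -3258 ≡ 5675 (mod 8933)
5675 - 4900 = 775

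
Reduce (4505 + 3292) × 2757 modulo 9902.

8989

4505 + 3292 = 7797
7797 × 2757 = 21496329 ≡ 8989 (mod 9902)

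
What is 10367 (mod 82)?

10367 = 126·82 + 35, so 10367 ≡ 35 (mod 82).

35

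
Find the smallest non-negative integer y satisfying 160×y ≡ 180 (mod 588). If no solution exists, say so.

93

gcd(160, 588) = 4, and 4 | 180, so solutions exist.
Divide through by 4: 40×y mod 147 = 45.
40⁻¹ ≡ 136 (mod 147).
y ≡ 136×45 ≡ 93 (mod 147).
The smallest non-negative solution is y = 93.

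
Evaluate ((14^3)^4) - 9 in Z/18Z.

1

(14)^3 ≡ 8 (mod 18)
(8)^4 ≡ 10 (mod 18)
10 - 9 = 1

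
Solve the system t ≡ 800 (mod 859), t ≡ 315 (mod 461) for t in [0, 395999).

859⁻¹ mod 461: 859*300 ≡ 1 (mod 461), so 859⁻¹ ≡ 300.
t = 800 + 859*((315 − 800)*300 mod 461) = 800 + 859*176 = 151984.
Check: 151984 mod 859 = 800, 151984 mod 461 = 315. ✓

151984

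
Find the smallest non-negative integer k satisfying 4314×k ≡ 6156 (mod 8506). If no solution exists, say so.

gcd(4314, 8506) = 2, and 2 | 6156, so solutions exist.
Divide through by 2: 2157×k ≡ 3078 (mod 4253).
2157⁻¹ ≡ 2510 (mod 4253).
k ≡ 2510×3078 ≡ 2332 (mod 4253).
The smallest non-negative solution is k = 2332.

2332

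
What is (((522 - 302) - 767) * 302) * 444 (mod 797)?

180

522 - 302 = 220
220 - 767 = -547 ≡ 250 (mod 797)
250 * 302 = 75500 ≡ 582 (mod 797)
582 * 444 = 258408 ≡ 180 (mod 797)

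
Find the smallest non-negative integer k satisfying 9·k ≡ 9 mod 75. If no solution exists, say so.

gcd(9, 75) = 3, and 3 | 9, so solutions exist.
Divide through by 3: 3·k mod 25 = 3.
3⁻¹ ≡ 17 (mod 25).
k ≡ 17·3 ≡ 1 (mod 25).
The smallest non-negative solution is k = 1.

1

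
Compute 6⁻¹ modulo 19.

16

Run the extended Euclidean algorithm:
19 = 3·6 + 1
6 = 6·1 + 0
gcd(6, 19) = 1, so the inverse exists.
Bézout: 1 = 1·19 − 3·6.
So 6⁻¹ ≡ −3 ≡ 16 (mod 19).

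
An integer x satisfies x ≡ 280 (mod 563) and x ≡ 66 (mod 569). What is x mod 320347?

233925

563⁻¹ mod 569: 563·474 ≡ 1 (mod 569), so 563⁻¹ ≡ 474.
x = 280 + 563·((66 − 280)·474 mod 569) = 280 + 563·415 = 233925.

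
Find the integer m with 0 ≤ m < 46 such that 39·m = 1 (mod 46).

13

46 = 1·39 + 7
39 = 5·7 + 4
7 = 1·4 + 3
4 = 1·3 + 1
3 = 3·1 + 0
gcd(39, 46) = 1, so the inverse exists.
Back-substitute for 1:
1 = 1·4 − 1·3
  = −1·7 + 2·4
  = 2·39 − 11·7
  = −11·46 + 13·39
So 39⁻¹ ≡ 13 (mod 46).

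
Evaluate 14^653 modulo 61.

48

653 in binary is 1010001101, i.e. 653 = 512 + 128 + 8 + 4 + 1.
14^1 ≡ 14 (mod 61)
14^2 ≡ 14^2 = 196 ≡ 13 (mod 61)
14^4 ≡ 13^2 = 169 ≡ 47 (mod 61)
14^8 ≡ 47^2 = 2209 ≡ 13 (mod 61)
14^16 ≡ 13^2 = 169 ≡ 47 (mod 61)
14^32 ≡ 47^2 = 2209 ≡ 13 (mod 61)
14^64 ≡ 13^2 = 169 ≡ 47 (mod 61)
14^128 ≡ 47^2 = 2209 ≡ 13 (mod 61)
14^256 ≡ 13^2 = 169 ≡ 47 (mod 61)
14^512 ≡ 47^2 = 2209 ≡ 13 (mod 61)
14^653 = 14^512 * 14^128 * 14^8 * 14^4 * 14^1 ≡ 13 * 13 * 13 * 47 * 14 (mod 61).
Accumulate the product:
13 * 13 = 169 ≡ 47
47 * 13 = 611 ≡ 1
1 * 47 = 47
47 * 14 = 658 ≡ 48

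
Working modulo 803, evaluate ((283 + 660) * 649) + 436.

283 + 660 = 943 ≡ 140 (mod 803)
140 * 649 = 90860 ≡ 121 (mod 803)
121 + 436 = 557

557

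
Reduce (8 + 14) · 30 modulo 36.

12

8 + 14 = 22
22 · 30 = 660 ≡ 12 (mod 36)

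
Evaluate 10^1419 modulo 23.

22

1419 in binary is 10110001011, i.e. 1419 = 1024 + 256 + 128 + 8 + 2 + 1.
10^1 ≡ 10 (mod 23)
10^2 ≡ 10^2 = 100 ≡ 8 (mod 23)
10^4 ≡ 8^2 = 64 ≡ 18 (mod 23)
10^8 ≡ 18^2 = 324 ≡ 2 (mod 23)
10^16 ≡ 2^2 = 4 (mod 23)
10^32 ≡ 4^2 = 16 (mod 23)
10^64 ≡ 16^2 = 256 ≡ 3 (mod 23)
10^128 ≡ 3^2 = 9 (mod 23)
10^256 ≡ 9^2 = 81 ≡ 12 (mod 23)
10^512 ≡ 12^2 = 144 ≡ 6 (mod 23)
10^1024 ≡ 6^2 = 36 ≡ 13 (mod 23)
10^1419 = 10^1024 * 10^256 * 10^128 * 10^8 * 10^2 * 10^1 ≡ 13 * 12 * 9 * 2 * 8 * 10 (mod 23).
Accumulate the product:
13 * 12 = 156 ≡ 18
18 * 9 = 162 ≡ 1
1 * 2 = 2
2 * 8 = 16
16 * 10 = 160 ≡ 22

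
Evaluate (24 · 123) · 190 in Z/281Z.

24 · 123 = 2952 ≡ 142 (mod 281)
142 · 190 = 26980 ≡ 4 (mod 281)

4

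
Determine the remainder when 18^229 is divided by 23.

229 in binary is 11100101, i.e. 229 = 128 + 64 + 32 + 4 + 1.
18^1 ≡ 18 (mod 23)
18^2 ≡ 18^2 = 324 ≡ 2 (mod 23)
18^4 ≡ 2^2 = 4 (mod 23)
18^8 ≡ 4^2 = 16 (mod 23)
18^16 ≡ 16^2 = 256 ≡ 3 (mod 23)
18^32 ≡ 3^2 = 9 (mod 23)
18^64 ≡ 9^2 = 81 ≡ 12 (mod 23)
18^128 ≡ 12^2 = 144 ≡ 6 (mod 23)
18^229 = 18^128 * 18^64 * 18^32 * 18^4 * 18^1 ≡ 6 * 12 * 9 * 4 * 18 (mod 23).
Accumulate the product:
6 * 12 = 72 ≡ 3
3 * 9 = 27 ≡ 4
4 * 4 = 16
16 * 18 = 288 ≡ 12

12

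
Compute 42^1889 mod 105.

42

1889 in binary is 11101100001, i.e. 1889 = 1024 + 512 + 256 + 64 + 32 + 1.
42^1 ≡ 42 (mod 105)
42^2 ≡ 42^2 = 1764 ≡ 84 (mod 105)
42^4 ≡ 84^2 = 7056 ≡ 21 (mod 105)
42^8 ≡ 21^2 = 441 ≡ 21 (mod 105)
42^16 ≡ 21^2 = 441 ≡ 21 (mod 105)
42^32 ≡ 21^2 = 441 ≡ 21 (mod 105)
42^64 ≡ 21^2 = 441 ≡ 21 (mod 105)
42^128 ≡ 21^2 = 441 ≡ 21 (mod 105)
42^256 ≡ 21^2 = 441 ≡ 21 (mod 105)
42^512 ≡ 21^2 = 441 ≡ 21 (mod 105)
42^1024 ≡ 21^2 = 441 ≡ 21 (mod 105)
42^1889 = 42^1024 · 42^512 · 42^256 · 42^64 · 42^32 · 42^1 ≡ 21 · 21 · 21 · 21 · 21 · 42 (mod 105).
Accumulate the product:
21 · 21 = 441 ≡ 21
21 · 21 = 441 ≡ 21
21 · 21 = 441 ≡ 21
21 · 21 = 441 ≡ 21
21 · 42 = 882 ≡ 42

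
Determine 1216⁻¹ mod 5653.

By the extended Euclidean algorithm:
5653 = 4·1216 + 789
1216 = 1·789 + 427
789 = 1·427 + 362
427 = 1·362 + 65
362 = 5·65 + 37
65 = 1·37 + 28
37 = 1·28 + 9
28 = 3·9 + 1
9 = 9·1 + 0
gcd(1216, 5653) = 1, so the inverse exists.
Back-substitute for 1:
1 = 1·28 − 3·9
  = −3·37 + 4·28
  = 4·65 − 7·37
  = −7·362 + 39·65
  = 39·427 − 46·362
  = −46·789 + 85·427
  = 85·1216 − 131·789
  = −131·5653 + 609·1216
So 1216⁻¹ ≡ 609 (mod 5653).

609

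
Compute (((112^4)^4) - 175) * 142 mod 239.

(112)^4 ≡ 72 (mod 239)
(72)^4 ≡ 218 (mod 239)
218 - 175 = 43
43 * 142 = 6106 ≡ 131 (mod 239)

131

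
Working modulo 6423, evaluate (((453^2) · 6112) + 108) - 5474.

(453)^2 ≡ 6096 (mod 6423)
6096 · 6112 = 37258752 ≡ 5352 (mod 6423)
5352 + 108 = 5460
5460 - 5474 = -14 ≡ 6409 (mod 6423)

6409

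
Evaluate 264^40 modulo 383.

Compute successive squares:
40 in binary is 101000, i.e. 40 = 32 + 8.
264^1 ≡ 264 (mod 383)
264^2 ≡ 264^2 = 69696 ≡ 373 (mod 383)
264^4 ≡ 373^2 = 139129 ≡ 100 (mod 383)
264^8 ≡ 100^2 = 10000 ≡ 42 (mod 383)
264^16 ≡ 42^2 = 1764 ≡ 232 (mod 383)
264^32 ≡ 232^2 = 53824 ≡ 204 (mod 383)
264^40 = 264^32 × 264^8 ≡ 204 × 42 (mod 383).
204 × 42 = 8568 ≡ 142 (mod 383).

142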